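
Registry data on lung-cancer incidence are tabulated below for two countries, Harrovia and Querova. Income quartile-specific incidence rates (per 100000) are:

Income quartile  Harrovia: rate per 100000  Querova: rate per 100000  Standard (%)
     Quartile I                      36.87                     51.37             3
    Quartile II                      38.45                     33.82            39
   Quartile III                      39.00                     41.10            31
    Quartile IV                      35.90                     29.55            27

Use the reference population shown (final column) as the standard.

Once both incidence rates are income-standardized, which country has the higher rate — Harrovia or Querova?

Standard weights: 0.03, 0.39, 0.31, 0.27.
Harrovia: 0.0300×36.87 + 0.3900×38.45 + 0.3100×39.00 + 0.2700×35.90 = 37.8846 per 100000.
Querova: 0.0300×51.37 + 0.3900×33.82 + 0.3100×41.10 + 0.2700×29.55 = 35.4504 per 100000.

Harrovia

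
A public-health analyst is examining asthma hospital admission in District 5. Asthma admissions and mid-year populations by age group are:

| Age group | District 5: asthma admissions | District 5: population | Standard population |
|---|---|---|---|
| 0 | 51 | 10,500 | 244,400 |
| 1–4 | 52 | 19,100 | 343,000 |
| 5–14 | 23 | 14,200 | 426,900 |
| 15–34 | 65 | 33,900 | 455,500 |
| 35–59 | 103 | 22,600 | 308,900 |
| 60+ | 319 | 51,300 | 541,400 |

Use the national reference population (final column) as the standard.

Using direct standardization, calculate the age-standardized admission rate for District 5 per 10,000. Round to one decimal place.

36.5

Age-specific rates per 10,000 for District 5: 48.57, 27.23, 16.20, 19.17, 45.58, 62.18.
Standard total = 2,320,100; weights = 0.1053, 0.1478, 0.1840, 0.1963, 0.1331, 0.2334.
Standardized rate: 0.1053×48.57 + 0.1478×27.23 + 0.1840×16.20 + 0.1963×19.17 + 0.1331×45.58 + 0.2334×62.18 = 36.4646 per 10,000.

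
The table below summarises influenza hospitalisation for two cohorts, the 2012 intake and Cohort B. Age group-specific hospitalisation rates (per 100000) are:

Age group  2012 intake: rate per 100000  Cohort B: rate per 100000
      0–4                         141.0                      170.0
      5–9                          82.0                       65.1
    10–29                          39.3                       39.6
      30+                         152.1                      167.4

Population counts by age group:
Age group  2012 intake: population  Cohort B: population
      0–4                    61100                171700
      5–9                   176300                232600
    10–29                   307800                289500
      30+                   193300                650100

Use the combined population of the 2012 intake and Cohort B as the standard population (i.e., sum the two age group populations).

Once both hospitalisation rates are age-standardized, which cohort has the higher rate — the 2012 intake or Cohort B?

Cohort B

Combined standard total = 2082400; weights = 0.1118, 0.1964, 0.2868, 0.4050.
The 2012 intake: 0.1118×141.0 + 0.1964×82.0 + 0.2868×39.3 + 0.4050×152.1 = 104.7395 per 100000.
Cohort B: 0.1118×170.0 + 0.1964×65.1 + 0.2868×39.6 + 0.4050×167.4 = 110.9458 per 100000.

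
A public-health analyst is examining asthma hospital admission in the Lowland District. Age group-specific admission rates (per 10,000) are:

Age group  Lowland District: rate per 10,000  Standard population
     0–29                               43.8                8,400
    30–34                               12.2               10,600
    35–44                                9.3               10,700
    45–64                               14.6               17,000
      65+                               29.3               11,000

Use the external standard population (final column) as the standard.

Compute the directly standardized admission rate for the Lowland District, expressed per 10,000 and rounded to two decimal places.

Standard total = 57,700; weights = 0.1456, 0.1837, 0.1854, 0.2946, 0.1906.
Standardized rate: 0.1456×43.8 + 0.1837×12.2 + 0.1854×9.3 + 0.2946×14.6 + 0.1906×29.3 = 20.2296 per 10,000.

20.23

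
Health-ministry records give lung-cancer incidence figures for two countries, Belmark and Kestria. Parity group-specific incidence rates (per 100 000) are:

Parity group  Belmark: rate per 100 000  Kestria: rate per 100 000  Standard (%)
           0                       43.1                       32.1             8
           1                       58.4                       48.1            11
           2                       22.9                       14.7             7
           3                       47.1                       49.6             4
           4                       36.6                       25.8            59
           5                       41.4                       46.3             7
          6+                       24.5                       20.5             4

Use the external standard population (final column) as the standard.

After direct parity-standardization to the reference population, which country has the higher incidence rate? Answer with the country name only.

Standard weights: 0.08, 0.11, 0.07, 0.04, 0.59, 0.07, 0.04.
Belmark: 0.0800×43.1 + 0.1100×58.4 + 0.0700×22.9 + 0.0400×47.1 + 0.5900×36.6 + 0.0700×41.4 + 0.0400×24.5 = 38.8310 per 100 000.
Kestria: 0.0800×32.1 + 0.1100×48.1 + 0.0700×14.7 + 0.0400×49.6 + 0.5900×25.8 + 0.0700×46.3 + 0.0400×20.5 = 30.1550 per 100 000.

Belmark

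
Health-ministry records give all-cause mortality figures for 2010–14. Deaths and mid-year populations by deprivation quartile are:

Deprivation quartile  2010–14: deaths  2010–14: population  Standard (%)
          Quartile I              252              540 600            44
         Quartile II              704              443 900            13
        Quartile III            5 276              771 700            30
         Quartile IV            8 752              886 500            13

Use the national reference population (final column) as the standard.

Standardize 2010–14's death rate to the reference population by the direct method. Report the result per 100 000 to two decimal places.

374.58

Deprivation-specific rates per 100 000 for 2010–14: 46.61, 158.59, 683.69, 987.25.
Standard weights: 0.44, 0.13, 0.30, 0.13.
Standardized rate: 0.4400×46.61 + 0.1300×158.59 + 0.3000×683.69 + 0.1300×987.25 = 374.5763 per 100 000.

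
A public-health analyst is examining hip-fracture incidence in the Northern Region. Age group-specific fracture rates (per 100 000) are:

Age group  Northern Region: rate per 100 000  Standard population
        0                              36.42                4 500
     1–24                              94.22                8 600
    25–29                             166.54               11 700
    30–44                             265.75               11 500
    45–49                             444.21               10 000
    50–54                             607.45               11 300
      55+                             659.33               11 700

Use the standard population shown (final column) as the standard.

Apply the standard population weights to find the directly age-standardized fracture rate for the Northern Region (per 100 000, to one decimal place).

360.7

Standard total = 69 300; weights = 0.0649, 0.1241, 0.1688, 0.1659, 0.1443, 0.1631, 0.1688.
Standardized rate: 0.0649×36.42 + 0.1241×94.22 + 0.1688×166.54 + 0.1659×265.75 + 0.1443×444.21 + 0.1631×607.45 + 0.1688×659.33 = 360.7398 per 100 000.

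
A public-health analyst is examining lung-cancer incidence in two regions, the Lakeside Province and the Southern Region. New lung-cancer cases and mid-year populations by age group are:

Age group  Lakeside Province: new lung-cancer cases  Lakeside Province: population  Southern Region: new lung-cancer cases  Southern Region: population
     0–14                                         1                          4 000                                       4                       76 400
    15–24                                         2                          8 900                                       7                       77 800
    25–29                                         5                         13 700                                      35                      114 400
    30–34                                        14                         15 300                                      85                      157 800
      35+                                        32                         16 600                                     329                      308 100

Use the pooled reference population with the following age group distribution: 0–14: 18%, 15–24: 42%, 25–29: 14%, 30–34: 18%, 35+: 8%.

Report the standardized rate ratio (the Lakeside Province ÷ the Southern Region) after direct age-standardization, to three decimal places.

1.870

Age-specific rates per 100 000 for the Lakeside Province: 25.00, 22.47, 36.50, 91.50, 192.77.
For the Southern Region: 5.24, 9.00, 30.59, 53.87, 106.78.
Standard weights: 0.18, 0.42, 0.14, 0.18, 0.08.
The Lakeside Province: 0.1800×25.00 + 0.4200×22.47 + 0.1400×36.50 + 0.1800×91.50 + 0.0800×192.77 = 50.9400 per 100 000.
The Southern Region: 0.1800×5.24 + 0.4200×9.00 + 0.1400×30.59 + 0.1800×53.87 + 0.0800×106.78 = 27.2430 per 100 000.
Ratio = 50.9400 ÷ 27.2430 = 1.86983.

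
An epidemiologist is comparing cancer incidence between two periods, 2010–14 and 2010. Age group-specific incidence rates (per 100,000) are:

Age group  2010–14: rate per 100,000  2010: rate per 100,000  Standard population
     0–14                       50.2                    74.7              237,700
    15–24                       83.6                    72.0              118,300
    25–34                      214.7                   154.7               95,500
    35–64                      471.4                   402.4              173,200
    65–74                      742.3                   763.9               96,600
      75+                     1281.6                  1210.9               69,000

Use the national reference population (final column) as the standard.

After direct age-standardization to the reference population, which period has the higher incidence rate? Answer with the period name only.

Standard total = 790,300; weights = 0.3008, 0.1497, 0.1208, 0.2192, 0.1222, 0.0873.
2010–14: 0.3008×50.2 + 0.1497×83.6 + 0.1208×214.7 + 0.2192×471.4 + 0.1222×742.3 + 0.0873×1281.6 = 359.4955 per 100,000.
2010: 0.3008×74.7 + 0.1497×72.0 + 0.1208×154.7 + 0.2192×402.4 + 0.1222×763.9 + 0.0873×1210.9 = 339.2233 per 100,000.

2010–14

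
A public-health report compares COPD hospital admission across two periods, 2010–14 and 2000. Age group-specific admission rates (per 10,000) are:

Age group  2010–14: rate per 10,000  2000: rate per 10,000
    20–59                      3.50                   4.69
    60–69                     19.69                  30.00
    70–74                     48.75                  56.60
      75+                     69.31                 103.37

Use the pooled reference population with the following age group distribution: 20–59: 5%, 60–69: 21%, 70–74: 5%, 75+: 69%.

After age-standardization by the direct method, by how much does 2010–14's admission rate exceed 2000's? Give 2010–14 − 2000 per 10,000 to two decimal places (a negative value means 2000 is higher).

Standard weights: 0.05, 0.21, 0.05, 0.69.
2010–14: 0.0500×3.50 + 0.2100×19.69 + 0.0500×48.75 + 0.6900×69.31 = 54.5713 per 10,000.
2000: 0.0500×4.69 + 0.2100×30.00 + 0.0500×56.60 + 0.6900×103.37 = 80.6898 per 10,000.
Difference = 54.5713 − 80.6898 = -26.1185.

-26.12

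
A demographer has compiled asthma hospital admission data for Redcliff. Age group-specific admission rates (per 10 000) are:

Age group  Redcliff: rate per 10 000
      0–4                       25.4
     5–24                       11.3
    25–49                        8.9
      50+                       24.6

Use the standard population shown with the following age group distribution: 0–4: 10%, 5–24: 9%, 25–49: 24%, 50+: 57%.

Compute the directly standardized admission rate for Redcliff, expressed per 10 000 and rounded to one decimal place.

Standard weights: 0.10, 0.09, 0.24, 0.57.
Standardized rate: 0.1000×25.4 + 0.0900×11.3 + 0.2400×8.9 + 0.5700×24.6 = 19.7150 per 10 000.

19.7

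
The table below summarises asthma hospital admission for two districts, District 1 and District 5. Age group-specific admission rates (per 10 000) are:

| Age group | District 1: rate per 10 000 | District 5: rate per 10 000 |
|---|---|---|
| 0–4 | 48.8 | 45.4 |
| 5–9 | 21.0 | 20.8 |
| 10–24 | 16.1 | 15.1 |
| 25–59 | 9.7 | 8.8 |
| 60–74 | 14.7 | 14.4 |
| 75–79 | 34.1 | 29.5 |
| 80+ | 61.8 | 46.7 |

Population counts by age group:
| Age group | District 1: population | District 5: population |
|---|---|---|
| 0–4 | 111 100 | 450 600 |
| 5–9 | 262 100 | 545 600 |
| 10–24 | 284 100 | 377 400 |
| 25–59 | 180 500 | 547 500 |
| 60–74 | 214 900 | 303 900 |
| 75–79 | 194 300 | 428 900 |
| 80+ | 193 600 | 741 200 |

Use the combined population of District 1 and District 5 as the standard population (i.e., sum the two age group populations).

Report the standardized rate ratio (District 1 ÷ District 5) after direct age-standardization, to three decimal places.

Combined standard total = 4 835 700; weights = 0.1162, 0.1670, 0.1368, 0.1505, 0.1073, 0.1289, 0.1933.
District 1: 0.1162×48.8 + 0.1670×21.0 + 0.1368×16.1 + 0.1505×9.7 + 0.1073×14.7 + 0.1289×34.1 + 0.1933×61.8 = 30.7572 per 10 000.
District 5: 0.1162×45.4 + 0.1670×20.8 + 0.1368×15.1 + 0.1505×8.8 + 0.1073×14.4 + 0.1289×29.5 + 0.1933×46.7 = 26.5125 per 10 000.
Ratio = 30.7572 ÷ 26.5125 = 1.16010.

1.160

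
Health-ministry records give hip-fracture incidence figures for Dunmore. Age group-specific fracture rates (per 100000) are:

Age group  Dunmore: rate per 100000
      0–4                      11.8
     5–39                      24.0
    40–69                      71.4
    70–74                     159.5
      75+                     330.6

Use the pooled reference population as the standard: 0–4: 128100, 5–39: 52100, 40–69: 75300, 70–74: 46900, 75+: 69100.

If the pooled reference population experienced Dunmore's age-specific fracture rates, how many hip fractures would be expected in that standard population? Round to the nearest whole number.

385

Expected hip fractures = Σ (standard pop × age-specific rate ÷ 100000)
= 128100×11.8/100000 + 52100×24.0/100000 + 75300×71.4/100000 + 46900×159.5/100000 + 69100×330.6/100000
= 15.12 + 12.50 + 53.76 + 74.81 + 228.44 = 384.63.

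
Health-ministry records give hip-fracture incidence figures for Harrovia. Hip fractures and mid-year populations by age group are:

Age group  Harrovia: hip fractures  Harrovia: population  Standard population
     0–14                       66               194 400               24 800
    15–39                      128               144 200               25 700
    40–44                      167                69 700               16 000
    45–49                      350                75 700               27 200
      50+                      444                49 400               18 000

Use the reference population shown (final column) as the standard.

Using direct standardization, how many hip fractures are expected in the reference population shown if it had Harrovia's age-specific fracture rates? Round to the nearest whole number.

357

Age-specific rates per 100 000 for Harrovia: 33.95, 88.77, 239.60, 462.35, 898.79.
Expected hip fractures = Σ (standard pop × age-specific rate ÷ 100 000)
= 24 800×33.95/100 000 + 25 700×88.77/100 000 + 16 000×239.60/100 000 + 27 200×462.35/100 000 + 18 000×898.79/100 000
= 8.42 + 22.81 + 38.34 + 125.76 + 161.78 = 357.11.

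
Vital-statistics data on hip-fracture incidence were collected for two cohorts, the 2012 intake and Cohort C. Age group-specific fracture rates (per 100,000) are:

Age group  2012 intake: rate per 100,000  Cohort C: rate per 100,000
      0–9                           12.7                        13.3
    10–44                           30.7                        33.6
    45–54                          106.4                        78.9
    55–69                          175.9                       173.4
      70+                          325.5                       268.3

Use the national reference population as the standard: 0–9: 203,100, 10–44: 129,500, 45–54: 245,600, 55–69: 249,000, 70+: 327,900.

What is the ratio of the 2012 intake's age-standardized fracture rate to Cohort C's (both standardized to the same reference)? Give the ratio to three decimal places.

1.163

Standard total = 1,155,100; weights = 0.1758, 0.1121, 0.2126, 0.2156, 0.2839.
The 2012 intake: 0.1758×12.7 + 0.1121×30.7 + 0.2126×106.4 + 0.2156×175.9 + 0.2839×325.5 = 158.6161 per 100,000.
Cohort C: 0.1758×13.3 + 0.1121×33.6 + 0.2126×78.9 + 0.2156×173.4 + 0.2839×268.3 = 136.4232 per 100,000.
Ratio = 158.6161 ÷ 136.4232 = 1.16268.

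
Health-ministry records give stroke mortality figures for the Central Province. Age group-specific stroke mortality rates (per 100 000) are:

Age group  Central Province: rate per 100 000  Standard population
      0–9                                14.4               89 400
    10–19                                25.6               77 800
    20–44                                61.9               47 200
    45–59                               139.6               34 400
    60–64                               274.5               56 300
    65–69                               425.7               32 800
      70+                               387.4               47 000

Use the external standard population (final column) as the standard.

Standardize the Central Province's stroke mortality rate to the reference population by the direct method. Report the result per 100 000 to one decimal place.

Standard total = 384 900; weights = 0.2323, 0.2021, 0.1226, 0.0894, 0.1463, 0.0852, 0.1221.
Standardized rate: 0.2323×14.4 + 0.2021×25.6 + 0.1226×61.9 + 0.0894×139.6 + 0.1463×274.5 + 0.0852×425.7 + 0.1221×387.4 = 152.3203 per 100 000.

152.3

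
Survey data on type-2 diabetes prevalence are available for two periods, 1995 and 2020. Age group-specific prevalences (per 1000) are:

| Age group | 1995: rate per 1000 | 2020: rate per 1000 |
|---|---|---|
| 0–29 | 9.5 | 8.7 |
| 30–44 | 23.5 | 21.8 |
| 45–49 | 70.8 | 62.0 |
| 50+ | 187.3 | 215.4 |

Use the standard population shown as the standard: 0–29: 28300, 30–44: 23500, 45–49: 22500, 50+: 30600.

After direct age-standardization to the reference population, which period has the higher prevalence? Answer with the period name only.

2020

Standard total = 104900; weights = 0.2698, 0.2240, 0.2145, 0.2917.
1995: 0.2698×9.5 + 0.2240×23.5 + 0.2145×70.8 + 0.2917×187.3 = 77.6500 per 1000.
2020: 0.2698×8.7 + 0.2240×21.8 + 0.2145×62.0 + 0.2917×215.4 = 83.3627 per 1000.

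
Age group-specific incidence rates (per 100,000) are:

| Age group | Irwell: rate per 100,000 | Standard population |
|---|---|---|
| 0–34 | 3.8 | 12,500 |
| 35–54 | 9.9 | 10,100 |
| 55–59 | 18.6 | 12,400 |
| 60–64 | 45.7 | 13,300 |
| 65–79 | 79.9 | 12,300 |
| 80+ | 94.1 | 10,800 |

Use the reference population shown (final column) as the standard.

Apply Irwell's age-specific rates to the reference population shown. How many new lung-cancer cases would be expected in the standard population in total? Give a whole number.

Expected new lung-cancer cases = Σ (standard pop × age-specific rate ÷ 100,000)
= 12,500×3.8/100,000 + 10,100×9.9/100,000 + 12,400×18.6/100,000 + 13,300×45.7/100,000 + 12,300×79.9/100,000 + 10,800×94.1/100,000
= 0.47 + 1.00 + 2.31 + 6.08 + 9.83 + 10.16 = 29.85.

30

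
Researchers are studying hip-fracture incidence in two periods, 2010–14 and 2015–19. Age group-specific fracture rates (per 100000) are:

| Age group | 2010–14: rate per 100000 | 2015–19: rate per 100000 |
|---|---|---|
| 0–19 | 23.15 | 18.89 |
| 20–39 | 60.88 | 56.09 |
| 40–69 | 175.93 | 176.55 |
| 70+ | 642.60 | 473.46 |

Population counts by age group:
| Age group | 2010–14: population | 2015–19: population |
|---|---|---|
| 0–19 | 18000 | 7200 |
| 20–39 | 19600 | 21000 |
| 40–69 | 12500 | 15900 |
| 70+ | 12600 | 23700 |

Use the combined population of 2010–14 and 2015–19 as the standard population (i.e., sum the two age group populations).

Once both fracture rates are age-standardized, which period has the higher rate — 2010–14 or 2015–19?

Combined standard total = 130500; weights = 0.1931, 0.3111, 0.2176, 0.2782.
2010–14: 0.1931×23.15 + 0.3111×60.88 + 0.2176×175.93 + 0.2782×642.60 = 240.4437 per 100000.
2015–19: 0.1931×18.89 + 0.3111×56.09 + 0.2176×176.55 + 0.2782×473.46 = 191.2176 per 100000.
The crude rates (189.89 vs 226.28) would put 2015–19 higher, but that reflects its age composition; once standardized to a common age structure, 2010–14 has the higher underlying rate.

2010–14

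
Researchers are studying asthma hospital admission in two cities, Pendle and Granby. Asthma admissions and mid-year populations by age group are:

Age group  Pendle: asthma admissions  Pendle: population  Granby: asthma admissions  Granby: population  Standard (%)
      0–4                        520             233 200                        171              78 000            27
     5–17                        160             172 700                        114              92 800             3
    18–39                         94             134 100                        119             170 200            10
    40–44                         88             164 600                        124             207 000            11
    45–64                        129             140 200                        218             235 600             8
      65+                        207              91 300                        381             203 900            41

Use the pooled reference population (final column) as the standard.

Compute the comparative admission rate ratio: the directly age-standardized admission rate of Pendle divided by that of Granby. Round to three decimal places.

Age-specific rates per 10 000 for Pendle: 22.30, 9.26, 7.01, 5.35, 9.20, 22.67.
For Granby: 21.92, 12.28, 6.99, 5.99, 9.25, 18.69.
Standard weights: 0.27, 0.03, 0.10, 0.11, 0.08, 0.41.
Pendle: 0.2700×22.30 + 0.0300×9.26 + 0.1000×7.01 + 0.1100×5.35 + 0.0800×9.20 + 0.4100×22.67 = 17.6194 per 10 000.
Granby: 0.2700×21.92 + 0.0300×12.28 + 0.1000×6.99 + 0.1100×5.99 + 0.0800×9.25 + 0.4100×18.69 = 16.0472 per 10 000.
Ratio = 17.6194 ÷ 16.0472 = 1.09797.

1.098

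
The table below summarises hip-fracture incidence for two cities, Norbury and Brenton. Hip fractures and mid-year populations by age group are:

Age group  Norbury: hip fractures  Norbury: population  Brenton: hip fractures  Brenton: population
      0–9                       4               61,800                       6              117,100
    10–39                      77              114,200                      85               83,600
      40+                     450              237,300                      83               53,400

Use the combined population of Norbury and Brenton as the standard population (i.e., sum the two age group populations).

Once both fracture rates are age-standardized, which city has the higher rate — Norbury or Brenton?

Norbury

Age-specific rates per 100,000 for Norbury: 6.47, 67.43, 189.63.
For Brenton: 5.12, 101.67, 155.43.
Combined standard total = 667,400; weights = 0.2681, 0.2964, 0.4356.
Norbury: 0.2681×6.47 + 0.2964×67.43 + 0.4356×189.63 = 104.3169 per 100,000.
Brenton: 0.2681×5.12 + 0.2964×101.67 + 0.4356×155.43 = 99.2083 per 100,000.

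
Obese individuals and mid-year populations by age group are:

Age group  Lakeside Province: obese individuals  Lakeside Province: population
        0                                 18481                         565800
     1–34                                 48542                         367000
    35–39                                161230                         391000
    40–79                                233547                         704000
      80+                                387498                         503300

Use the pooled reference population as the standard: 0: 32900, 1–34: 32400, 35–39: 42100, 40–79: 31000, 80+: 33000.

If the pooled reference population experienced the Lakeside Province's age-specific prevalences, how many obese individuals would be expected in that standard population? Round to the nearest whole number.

Age-specific rates per 1000 for the Lakeside Province: 32.663, 132.267, 412.353, 331.743, 769.915.
Expected obese individuals = Σ (standard pop × age-specific rate ÷ 1000)
= 32900×32.663/1000 + 32400×132.267/1000 + 42100×412.353/1000 + 31000×331.743/1000 + 33000×769.915/1000
= 1074.63 + 4285.45 + 17360.06 + 10284.03 + 25407.18 = 58411.35.

58411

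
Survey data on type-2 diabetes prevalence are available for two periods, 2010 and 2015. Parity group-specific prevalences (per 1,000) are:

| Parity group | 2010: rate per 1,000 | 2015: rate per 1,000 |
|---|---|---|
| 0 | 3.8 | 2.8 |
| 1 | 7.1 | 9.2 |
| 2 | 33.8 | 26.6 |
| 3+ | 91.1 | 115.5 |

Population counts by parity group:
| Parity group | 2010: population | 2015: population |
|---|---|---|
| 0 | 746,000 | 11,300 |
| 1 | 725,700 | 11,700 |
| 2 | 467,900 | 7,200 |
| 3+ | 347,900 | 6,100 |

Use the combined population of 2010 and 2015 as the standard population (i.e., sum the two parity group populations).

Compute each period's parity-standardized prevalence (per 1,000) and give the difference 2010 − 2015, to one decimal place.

Combined standard total = 2,323,800; weights = 0.3259, 0.3173, 0.2044, 0.1523.
2010: 0.3259×3.8 + 0.3173×7.1 + 0.2044×33.8 + 0.1523×91.1 = 24.2797 per 1,000.
2015: 0.3259×2.8 + 0.3173×9.2 + 0.2044×26.6 + 0.1523×115.5 = 26.8651 per 1,000.
Difference = 24.2797 − 26.8651 = -2.5855.

-2.6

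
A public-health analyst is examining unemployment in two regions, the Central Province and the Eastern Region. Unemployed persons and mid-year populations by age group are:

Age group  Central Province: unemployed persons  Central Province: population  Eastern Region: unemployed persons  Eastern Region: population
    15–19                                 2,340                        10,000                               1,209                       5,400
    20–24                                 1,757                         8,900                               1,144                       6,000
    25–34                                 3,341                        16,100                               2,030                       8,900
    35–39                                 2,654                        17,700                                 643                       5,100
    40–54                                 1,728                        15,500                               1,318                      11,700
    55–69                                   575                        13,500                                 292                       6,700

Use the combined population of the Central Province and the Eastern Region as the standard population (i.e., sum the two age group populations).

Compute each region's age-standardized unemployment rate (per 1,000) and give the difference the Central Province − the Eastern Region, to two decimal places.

1.87

Age-specific rates per 1,000 for the Central Province: 234.000, 197.416, 207.516, 149.944, 111.484, 42.593.
For the Eastern Region: 223.889, 190.667, 228.090, 126.078, 112.650, 43.582.
Combined standard total = 125,500; weights = 0.1227, 0.1187, 0.1992, 0.1817, 0.2167, 0.1610.
The Central Province: 0.1227×234.000 + 0.1187×197.416 + 0.1992×207.516 + 0.1817×149.944 + 0.2167×111.484 + 0.1610×42.593 = 151.7484 per 1,000.
The Eastern Region: 0.1227×223.889 + 0.1187×190.667 + 0.1992×228.090 + 0.1817×126.078 + 0.2167×112.650 + 0.1610×43.582 = 149.8811 per 1,000.
Difference = 151.7484 − 149.8811 = 1.8673.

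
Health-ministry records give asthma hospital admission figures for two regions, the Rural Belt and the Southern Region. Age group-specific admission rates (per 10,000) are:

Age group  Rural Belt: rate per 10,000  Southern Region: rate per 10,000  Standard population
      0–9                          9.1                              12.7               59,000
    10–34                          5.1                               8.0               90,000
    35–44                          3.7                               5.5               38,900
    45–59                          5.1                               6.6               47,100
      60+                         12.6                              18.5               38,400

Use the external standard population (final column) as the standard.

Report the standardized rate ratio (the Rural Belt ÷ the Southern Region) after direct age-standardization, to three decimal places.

Standard total = 273,400; weights = 0.2158, 0.3292, 0.1423, 0.1723, 0.1405.
The Rural Belt: 0.2158×9.1 + 0.3292×5.1 + 0.1423×3.7 + 0.1723×5.1 + 0.1405×12.6 = 6.8174 per 10,000.
The Southern Region: 0.2158×12.7 + 0.3292×8.0 + 0.1423×5.5 + 0.1723×6.6 + 0.1405×18.5 = 9.8921 per 10,000.
Ratio = 6.8174 ÷ 9.8921 = 0.68917.

0.689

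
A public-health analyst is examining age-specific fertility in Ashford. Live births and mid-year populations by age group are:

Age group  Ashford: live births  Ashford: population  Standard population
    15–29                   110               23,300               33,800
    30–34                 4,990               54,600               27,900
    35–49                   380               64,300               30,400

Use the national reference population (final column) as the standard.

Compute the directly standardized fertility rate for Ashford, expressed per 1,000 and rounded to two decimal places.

Age-specific rates per 1,000 for Ashford: 4.721, 91.392, 5.910.
Standard total = 92,100; weights = 0.3670, 0.3029, 0.3301.
Standardized rate: 0.3670×4.721 + 0.3029×91.392 + 0.3301×5.910 = 31.3688 per 1,000.

31.37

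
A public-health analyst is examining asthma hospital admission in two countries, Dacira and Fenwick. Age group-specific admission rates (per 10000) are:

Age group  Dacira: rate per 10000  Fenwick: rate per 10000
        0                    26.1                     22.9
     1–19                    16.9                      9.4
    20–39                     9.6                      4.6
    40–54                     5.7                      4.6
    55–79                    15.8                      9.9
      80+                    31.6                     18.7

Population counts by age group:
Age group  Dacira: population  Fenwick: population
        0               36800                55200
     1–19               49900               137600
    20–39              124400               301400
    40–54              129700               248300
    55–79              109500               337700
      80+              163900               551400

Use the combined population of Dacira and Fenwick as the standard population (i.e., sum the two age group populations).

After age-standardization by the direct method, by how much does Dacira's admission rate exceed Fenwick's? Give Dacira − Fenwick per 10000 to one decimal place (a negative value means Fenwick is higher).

7.2

Combined standard total = 2245800; weights = 0.0410, 0.0835, 0.1896, 0.1683, 0.1991, 0.3185.
Dacira: 0.0410×26.1 + 0.0835×16.9 + 0.1896×9.6 + 0.1683×5.7 + 0.1991×15.8 + 0.3185×31.6 = 18.4707 per 10000.
Fenwick: 0.0410×22.9 + 0.0835×9.4 + 0.1896×4.6 + 0.1683×4.6 + 0.1991×9.9 + 0.3185×18.7 = 11.2967 per 10000.
Difference = 18.4707 − 11.2967 = 7.1740.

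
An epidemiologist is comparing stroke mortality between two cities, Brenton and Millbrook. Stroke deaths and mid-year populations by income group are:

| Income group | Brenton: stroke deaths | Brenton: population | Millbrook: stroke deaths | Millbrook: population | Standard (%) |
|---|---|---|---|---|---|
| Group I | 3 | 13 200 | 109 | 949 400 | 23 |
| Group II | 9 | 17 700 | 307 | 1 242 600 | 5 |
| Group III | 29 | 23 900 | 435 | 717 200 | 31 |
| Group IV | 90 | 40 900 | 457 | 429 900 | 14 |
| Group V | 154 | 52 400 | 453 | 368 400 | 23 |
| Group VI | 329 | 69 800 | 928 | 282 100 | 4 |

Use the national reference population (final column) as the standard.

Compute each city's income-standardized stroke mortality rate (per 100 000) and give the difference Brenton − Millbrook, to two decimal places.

83.64

Income-specific rates per 100 000 for Brenton: 22.73, 50.85, 121.34, 220.05, 293.89, 471.35.
For Millbrook: 11.48, 24.71, 60.65, 106.30, 122.96, 328.96.
Standard weights: 0.23, 0.05, 0.31, 0.14, 0.23, 0.04.
Brenton: 0.2300×22.73 + 0.0500×50.85 + 0.3100×121.34 + 0.1400×220.05 + 0.2300×293.89 + 0.0400×471.35 = 162.6408 per 100 000.
Millbrook: 0.2300×11.48 + 0.0500×24.71 + 0.3100×60.65 + 0.1400×106.30 + 0.2300×122.96 + 0.0400×328.96 = 79.0010 per 100 000.
Difference = 162.6408 − 79.0010 = 83.6399.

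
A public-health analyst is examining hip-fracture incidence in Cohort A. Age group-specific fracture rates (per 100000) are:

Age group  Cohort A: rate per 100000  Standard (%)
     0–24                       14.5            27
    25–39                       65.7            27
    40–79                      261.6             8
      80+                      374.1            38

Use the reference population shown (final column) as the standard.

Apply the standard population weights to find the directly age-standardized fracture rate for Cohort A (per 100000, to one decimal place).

Standard weights: 0.27, 0.27, 0.08, 0.38.
Standardized rate: 0.2700×14.5 + 0.2700×65.7 + 0.0800×261.6 + 0.3800×374.1 = 184.7400 per 100000.

184.7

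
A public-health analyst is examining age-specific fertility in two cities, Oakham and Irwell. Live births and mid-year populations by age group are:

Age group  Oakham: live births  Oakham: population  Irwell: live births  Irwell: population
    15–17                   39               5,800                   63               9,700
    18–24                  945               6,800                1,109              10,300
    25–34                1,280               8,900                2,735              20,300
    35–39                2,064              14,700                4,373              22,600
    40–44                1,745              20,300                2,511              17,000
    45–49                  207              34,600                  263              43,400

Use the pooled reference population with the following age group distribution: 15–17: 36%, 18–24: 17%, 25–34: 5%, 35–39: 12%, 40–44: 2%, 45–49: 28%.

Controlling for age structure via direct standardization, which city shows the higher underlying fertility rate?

Age-specific rates per 1,000 for Oakham: 6.724, 138.971, 143.820, 140.408, 85.961, 5.983.
For Irwell: 6.495, 107.670, 134.729, 193.496, 147.706, 6.060.
Standard weights: 0.36, 0.17, 0.05, 0.12, 0.02, 0.28.
Oakham: 0.3600×6.724 + 0.1700×138.971 + 0.0500×143.820 + 0.1200×140.408 + 0.0200×85.961 + 0.2800×5.983 = 53.4800 per 1,000.
Irwell: 0.3600×6.495 + 0.1700×107.670 + 0.0500×134.729 + 0.1200×193.496 + 0.0200×147.706 + 0.2800×6.060 = 55.2488 per 1,000.

Irwell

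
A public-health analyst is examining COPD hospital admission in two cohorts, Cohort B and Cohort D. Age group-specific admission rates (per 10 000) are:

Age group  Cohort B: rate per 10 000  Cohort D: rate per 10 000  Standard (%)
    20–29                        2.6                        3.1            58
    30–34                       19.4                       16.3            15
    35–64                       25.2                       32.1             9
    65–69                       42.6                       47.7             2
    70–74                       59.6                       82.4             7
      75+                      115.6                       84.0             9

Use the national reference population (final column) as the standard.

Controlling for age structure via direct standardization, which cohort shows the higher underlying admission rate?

Cohort B

Standard weights: 0.58, 0.15, 0.09, 0.02, 0.07, 0.09.
Cohort B: 0.5800×2.6 + 0.1500×19.4 + 0.0900×25.2 + 0.0200×42.6 + 0.0700×59.6 + 0.0900×115.6 = 22.1140 per 10 000.
Cohort D: 0.5800×3.1 + 0.1500×16.3 + 0.0900×32.1 + 0.0200×47.7 + 0.0700×82.4 + 0.0900×84.0 = 21.4140 per 10 000.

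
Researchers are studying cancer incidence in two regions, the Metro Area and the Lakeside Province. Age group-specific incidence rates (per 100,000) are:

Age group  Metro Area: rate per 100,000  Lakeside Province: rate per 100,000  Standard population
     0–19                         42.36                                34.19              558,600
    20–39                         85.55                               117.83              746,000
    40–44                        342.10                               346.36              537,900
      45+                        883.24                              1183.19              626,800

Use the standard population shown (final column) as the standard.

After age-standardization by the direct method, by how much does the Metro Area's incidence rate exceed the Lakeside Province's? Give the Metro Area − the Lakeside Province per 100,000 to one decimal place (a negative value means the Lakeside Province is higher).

-85.0

Standard total = 2,469,300; weights = 0.2262, 0.3021, 0.2178, 0.2538.
The Metro Area: 0.2262×42.36 + 0.3021×85.55 + 0.2178×342.10 + 0.2538×883.24 = 334.1486 per 100,000.
The Lakeside Province: 0.2262×34.19 + 0.3021×117.83 + 0.2178×346.36 + 0.2538×1183.19 = 419.1189 per 100,000.
Difference = 334.1486 − 419.1189 = -84.9703.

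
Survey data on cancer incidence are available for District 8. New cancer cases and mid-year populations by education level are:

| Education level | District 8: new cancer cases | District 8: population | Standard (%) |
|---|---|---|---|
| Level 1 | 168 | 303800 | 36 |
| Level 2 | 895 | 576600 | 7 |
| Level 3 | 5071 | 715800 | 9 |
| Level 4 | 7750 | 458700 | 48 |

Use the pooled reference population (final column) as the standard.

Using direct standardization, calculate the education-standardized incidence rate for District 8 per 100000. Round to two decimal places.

Education-specific rates per 100000 for District 8: 55.30, 155.22, 708.44, 1689.56.
Standard weights: 0.36, 0.07, 0.09, 0.48.
Standardized rate: 0.3600×55.30 + 0.0700×155.22 + 0.0900×708.44 + 0.4800×1689.56 = 905.5203 per 100000.

905.52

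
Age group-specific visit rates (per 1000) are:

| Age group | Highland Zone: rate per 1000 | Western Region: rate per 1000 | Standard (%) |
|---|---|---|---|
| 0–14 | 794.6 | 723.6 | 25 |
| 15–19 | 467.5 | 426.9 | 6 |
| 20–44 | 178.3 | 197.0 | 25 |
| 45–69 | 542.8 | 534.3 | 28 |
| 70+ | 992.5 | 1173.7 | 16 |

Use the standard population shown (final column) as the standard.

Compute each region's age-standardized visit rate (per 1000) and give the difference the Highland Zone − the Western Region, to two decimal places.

-11.10

Standard weights: 0.25, 0.06, 0.25, 0.28, 0.16.
The Highland Zone: 0.2500×794.6 + 0.0600×467.5 + 0.2500×178.3 + 0.2800×542.8 + 0.1600×992.5 = 582.0590 per 1000.
The Western Region: 0.2500×723.6 + 0.0600×426.9 + 0.2500×197.0 + 0.2800×534.3 + 0.1600×1173.7 = 593.1600 per 1000.
Difference = 582.0590 − 593.1600 = -11.1010.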